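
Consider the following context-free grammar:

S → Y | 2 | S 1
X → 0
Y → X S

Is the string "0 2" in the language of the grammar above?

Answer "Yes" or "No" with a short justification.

Yes - a valid derivation exists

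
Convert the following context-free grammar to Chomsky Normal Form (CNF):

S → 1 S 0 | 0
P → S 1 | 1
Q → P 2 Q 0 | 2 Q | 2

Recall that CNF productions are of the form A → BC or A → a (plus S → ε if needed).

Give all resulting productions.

T1 → 1; T0 → 0; S → 0; P → 1; T2 → 2; Q → 2; S → T1 X0; X0 → S T0; P → S T1; Q → P X1; X1 → T2 X2; X2 → Q T0; Q → T2 Q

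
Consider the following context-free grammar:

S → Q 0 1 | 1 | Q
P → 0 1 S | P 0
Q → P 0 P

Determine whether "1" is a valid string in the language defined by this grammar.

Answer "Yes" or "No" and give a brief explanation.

Yes - a valid derivation exists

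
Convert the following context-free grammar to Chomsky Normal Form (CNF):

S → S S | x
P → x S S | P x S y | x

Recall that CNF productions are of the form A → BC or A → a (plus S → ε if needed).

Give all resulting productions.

S → x; TX → x; TY → y; P → x; S → S S; P → TX X0; X0 → S S; P → P X1; X1 → TX X2; X2 → S TY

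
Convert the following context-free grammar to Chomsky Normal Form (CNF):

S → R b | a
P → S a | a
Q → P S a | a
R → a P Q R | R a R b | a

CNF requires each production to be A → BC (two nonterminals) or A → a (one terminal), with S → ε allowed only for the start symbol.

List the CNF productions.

TB → b; S → a; TA → a; P → a; Q → a; R → a; S → R TB; P → S TA; Q → P X0; X0 → S TA; R → TA X1; X1 → P X2; X2 → Q R; R → R X3; X3 → TA X4; X4 → R TB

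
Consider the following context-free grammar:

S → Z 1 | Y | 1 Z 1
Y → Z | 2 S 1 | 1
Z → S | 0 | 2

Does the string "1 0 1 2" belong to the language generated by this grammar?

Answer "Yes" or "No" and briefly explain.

No - no valid derivation exists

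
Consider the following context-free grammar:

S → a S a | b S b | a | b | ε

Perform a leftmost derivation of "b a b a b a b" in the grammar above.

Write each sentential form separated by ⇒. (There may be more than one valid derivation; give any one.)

S ⇒ b S b ⇒ b a S a b ⇒ b a b S b a b ⇒ b a b a b a b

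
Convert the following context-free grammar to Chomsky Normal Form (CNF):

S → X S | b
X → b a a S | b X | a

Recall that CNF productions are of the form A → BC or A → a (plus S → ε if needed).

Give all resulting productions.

S → b; TB → b; TA → a; X → a; S → X S; X → TB X0; X0 → TA X1; X1 → TA S; X → TB X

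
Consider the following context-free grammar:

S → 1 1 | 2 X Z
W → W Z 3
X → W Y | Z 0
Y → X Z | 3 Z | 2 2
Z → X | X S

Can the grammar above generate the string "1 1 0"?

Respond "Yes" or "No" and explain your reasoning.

No - no valid derivation exists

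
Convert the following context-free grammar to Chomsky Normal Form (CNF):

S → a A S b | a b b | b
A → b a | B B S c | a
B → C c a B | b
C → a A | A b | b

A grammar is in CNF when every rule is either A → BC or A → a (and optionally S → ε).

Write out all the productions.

TA → a; TB → b; S → b; TC → c; A → a; B → b; C → b; S → TA X0; X0 → A X1; X1 → S TB; S → TA X2; X2 → TB TB; A → TB TA; A → B X3; X3 → B X4; X4 → S TC; B → C X5; X5 → TC X6; X6 → TA B; C → TA A; C → A TB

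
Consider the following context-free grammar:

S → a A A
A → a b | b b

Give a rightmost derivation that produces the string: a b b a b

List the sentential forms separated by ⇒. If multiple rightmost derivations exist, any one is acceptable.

S ⇒ a A A ⇒ a A a b ⇒ a b b a b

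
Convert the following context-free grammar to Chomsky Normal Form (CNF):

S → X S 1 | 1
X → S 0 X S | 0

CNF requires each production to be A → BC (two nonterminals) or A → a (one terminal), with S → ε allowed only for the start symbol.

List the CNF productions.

T1 → 1; S → 1; T0 → 0; X → 0; S → X X0; X0 → S T1; X → S X1; X1 → T0 X2; X2 → X S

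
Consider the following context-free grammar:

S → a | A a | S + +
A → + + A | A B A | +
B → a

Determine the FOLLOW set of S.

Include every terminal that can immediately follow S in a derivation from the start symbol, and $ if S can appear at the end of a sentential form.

We compute FOLLOW(S) using the standard algorithm.
FOLLOW(S) starts with {$}.
FIRST(A) = {+}
FIRST(B) = {a}
FIRST(S) = {+, a}
FOLLOW(A) = {a}
FOLLOW(B) = {+}
FOLLOW(S) = {$, +}
Therefore, FOLLOW(S) = {$, +}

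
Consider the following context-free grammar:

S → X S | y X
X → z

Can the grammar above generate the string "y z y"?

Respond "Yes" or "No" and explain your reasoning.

No - no valid derivation exists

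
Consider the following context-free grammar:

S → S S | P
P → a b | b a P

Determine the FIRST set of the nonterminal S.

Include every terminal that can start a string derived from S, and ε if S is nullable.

We compute FIRST(S) using the standard algorithm.
FIRST(P) = {a, b}
FIRST(S) = {a, b}
Therefore, FIRST(S) = {a, b}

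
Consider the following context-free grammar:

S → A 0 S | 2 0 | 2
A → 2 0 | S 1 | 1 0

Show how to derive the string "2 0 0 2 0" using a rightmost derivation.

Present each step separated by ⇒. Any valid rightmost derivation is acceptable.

S ⇒ A 0 S ⇒ A 0 2 0 ⇒ 2 0 0 2 0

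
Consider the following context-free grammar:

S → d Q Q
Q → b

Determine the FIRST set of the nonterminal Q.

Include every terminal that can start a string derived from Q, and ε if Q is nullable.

We compute FIRST(Q) using the standard algorithm.
FIRST(Q) = {b}
FIRST(S) = {d}
Therefore, FIRST(Q) = {b}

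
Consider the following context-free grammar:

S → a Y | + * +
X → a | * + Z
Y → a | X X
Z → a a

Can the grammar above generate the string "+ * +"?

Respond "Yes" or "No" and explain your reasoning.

Yes - a valid derivation exists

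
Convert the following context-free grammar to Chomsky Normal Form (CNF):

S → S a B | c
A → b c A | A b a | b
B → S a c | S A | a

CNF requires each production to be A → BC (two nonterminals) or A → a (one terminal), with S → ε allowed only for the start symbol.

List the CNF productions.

TA → a; S → c; TB → b; TC → c; A → b; B → a; S → S X0; X0 → TA B; A → TB X1; X1 → TC A; A → A X2; X2 → TB TA; B → S X3; X3 → TA TC; B → S A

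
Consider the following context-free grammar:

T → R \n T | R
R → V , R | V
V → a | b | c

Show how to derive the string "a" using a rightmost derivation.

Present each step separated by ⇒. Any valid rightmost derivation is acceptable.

T ⇒ R ⇒ V ⇒ a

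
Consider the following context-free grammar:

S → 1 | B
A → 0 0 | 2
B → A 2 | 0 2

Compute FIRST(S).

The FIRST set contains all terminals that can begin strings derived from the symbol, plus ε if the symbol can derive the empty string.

We compute FIRST(S) using the standard algorithm.
FIRST(A) = {0, 2}
FIRST(B) = {0, 2}
FIRST(S) = {0, 1, 2}
Therefore, FIRST(S) = {0, 1, 2}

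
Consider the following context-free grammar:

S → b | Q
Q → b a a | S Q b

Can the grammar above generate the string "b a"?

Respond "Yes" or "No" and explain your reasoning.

No - no valid derivation exists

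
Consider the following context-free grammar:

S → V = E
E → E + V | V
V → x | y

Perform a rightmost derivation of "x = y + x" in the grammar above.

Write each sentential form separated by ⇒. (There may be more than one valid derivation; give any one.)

S ⇒ V = E ⇒ V = E + V ⇒ V = E + x ⇒ V = V + x ⇒ V = y + x ⇒ x = y + x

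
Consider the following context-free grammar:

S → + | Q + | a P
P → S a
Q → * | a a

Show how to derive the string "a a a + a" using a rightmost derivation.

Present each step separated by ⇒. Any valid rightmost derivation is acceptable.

S ⇒ a P ⇒ a S a ⇒ a Q + a ⇒ a a a + a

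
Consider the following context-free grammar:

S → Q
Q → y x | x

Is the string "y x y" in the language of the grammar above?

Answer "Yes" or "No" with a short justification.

No - no valid derivation exists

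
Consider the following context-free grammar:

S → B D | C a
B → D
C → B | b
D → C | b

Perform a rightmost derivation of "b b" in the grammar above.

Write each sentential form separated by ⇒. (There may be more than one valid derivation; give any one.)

S ⇒ B D ⇒ B b ⇒ D b ⇒ b b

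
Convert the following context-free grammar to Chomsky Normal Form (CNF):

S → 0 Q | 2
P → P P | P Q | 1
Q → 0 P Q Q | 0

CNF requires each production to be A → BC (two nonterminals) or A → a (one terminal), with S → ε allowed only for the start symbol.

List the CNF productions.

T0 → 0; S → 2; P → 1; Q → 0; S → T0 Q; P → P P; P → P Q; Q → T0 X0; X0 → P X1; X1 → Q Q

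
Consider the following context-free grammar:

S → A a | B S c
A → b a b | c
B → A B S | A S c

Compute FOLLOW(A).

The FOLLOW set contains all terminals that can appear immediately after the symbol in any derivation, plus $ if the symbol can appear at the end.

We compute FOLLOW(A) using the standard algorithm.
FOLLOW(S) starts with {$}.
FIRST(A) = {b, c}
FIRST(B) = {b, c}
FIRST(S) = {b, c}
FOLLOW(A) = {a, b, c}
FOLLOW(B) = {b, c}
FOLLOW(S) = {$, b, c}
Therefore, FOLLOW(A) = {a, b, c}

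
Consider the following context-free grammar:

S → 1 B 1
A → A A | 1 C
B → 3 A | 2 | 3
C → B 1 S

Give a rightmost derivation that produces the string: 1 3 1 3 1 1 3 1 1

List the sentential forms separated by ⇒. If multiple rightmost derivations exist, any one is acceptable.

S ⇒ 1 B 1 ⇒ 1 3 A 1 ⇒ 1 3 1 C 1 ⇒ 1 3 1 B 1 S 1 ⇒ 1 3 1 B 1 1 B 1 1 ⇒ 1 3 1 B 1 1 3 1 1 ⇒ 1 3 1 3 1 1 3 1 1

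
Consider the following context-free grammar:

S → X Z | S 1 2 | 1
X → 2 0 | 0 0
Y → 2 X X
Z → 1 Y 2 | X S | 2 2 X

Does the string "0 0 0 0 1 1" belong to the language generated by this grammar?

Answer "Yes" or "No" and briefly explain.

No - no valid derivation exists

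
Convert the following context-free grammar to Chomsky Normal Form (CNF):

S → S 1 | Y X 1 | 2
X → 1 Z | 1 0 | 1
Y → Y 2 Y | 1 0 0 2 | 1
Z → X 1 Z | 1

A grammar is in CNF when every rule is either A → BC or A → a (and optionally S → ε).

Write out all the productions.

T1 → 1; S → 2; T0 → 0; X → 1; T2 → 2; Y → 1; Z → 1; S → S T1; S → Y X0; X0 → X T1; X → T1 Z; X → T1 T0; Y → Y X1; X1 → T2 Y; Y → T1 X2; X2 → T0 X3; X3 → T0 T2; Z → X X4; X4 → T1 Z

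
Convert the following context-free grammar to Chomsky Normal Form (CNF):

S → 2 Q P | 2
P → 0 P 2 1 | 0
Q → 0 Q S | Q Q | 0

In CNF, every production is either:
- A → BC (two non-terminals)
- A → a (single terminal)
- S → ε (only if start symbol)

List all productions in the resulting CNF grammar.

T2 → 2; S → 2; T0 → 0; T1 → 1; P → 0; Q → 0; S → T2 X0; X0 → Q P; P → T0 X1; X1 → P X2; X2 → T2 T1; Q → T0 X3; X3 → Q S; Q → Q Q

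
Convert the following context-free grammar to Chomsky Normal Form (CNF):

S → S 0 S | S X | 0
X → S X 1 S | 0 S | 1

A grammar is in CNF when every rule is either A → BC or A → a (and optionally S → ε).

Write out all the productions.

T0 → 0; S → 0; T1 → 1; X → 1; S → S X0; X0 → T0 S; S → S X; X → S X1; X1 → X X2; X2 → T1 S; X → T0 S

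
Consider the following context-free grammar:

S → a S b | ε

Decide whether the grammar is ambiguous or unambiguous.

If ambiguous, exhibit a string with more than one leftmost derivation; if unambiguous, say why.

Unambiguous - every string in the language has a unique leftmost derivation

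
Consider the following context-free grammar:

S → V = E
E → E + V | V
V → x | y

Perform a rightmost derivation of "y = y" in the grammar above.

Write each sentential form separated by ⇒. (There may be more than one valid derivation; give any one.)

S ⇒ V = E ⇒ V = V ⇒ V = y ⇒ y = y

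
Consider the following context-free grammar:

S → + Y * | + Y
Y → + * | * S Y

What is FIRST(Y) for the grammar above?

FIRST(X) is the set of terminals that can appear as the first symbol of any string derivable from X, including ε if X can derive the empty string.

We compute FIRST(Y) using the standard algorithm.
FIRST(S) = {+}
FIRST(Y) = {*, +}
Therefore, FIRST(Y) = {*, +}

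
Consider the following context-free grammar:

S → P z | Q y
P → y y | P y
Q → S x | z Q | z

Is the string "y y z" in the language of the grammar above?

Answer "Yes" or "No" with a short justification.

Yes - a valid derivation exists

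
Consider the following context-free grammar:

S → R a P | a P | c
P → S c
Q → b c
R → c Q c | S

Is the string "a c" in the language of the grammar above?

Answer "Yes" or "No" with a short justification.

No - no valid derivation exists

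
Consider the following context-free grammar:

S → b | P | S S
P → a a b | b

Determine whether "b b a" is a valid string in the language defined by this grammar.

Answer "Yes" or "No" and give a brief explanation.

No - no valid derivation exists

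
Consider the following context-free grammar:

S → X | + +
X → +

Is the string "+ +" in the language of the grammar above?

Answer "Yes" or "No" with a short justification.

Yes - a valid derivation exists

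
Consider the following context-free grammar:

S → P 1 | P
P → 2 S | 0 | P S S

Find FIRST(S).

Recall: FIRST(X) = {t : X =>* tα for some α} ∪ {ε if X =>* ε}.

We compute FIRST(S) using the standard algorithm.
FIRST(P) = {0, 2}
FIRST(S) = {0, 2}
Therefore, FIRST(S) = {0, 2}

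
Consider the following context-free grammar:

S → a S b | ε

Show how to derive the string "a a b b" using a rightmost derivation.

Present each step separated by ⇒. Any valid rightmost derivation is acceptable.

S ⇒ a S b ⇒ a a S b b ⇒ a a b b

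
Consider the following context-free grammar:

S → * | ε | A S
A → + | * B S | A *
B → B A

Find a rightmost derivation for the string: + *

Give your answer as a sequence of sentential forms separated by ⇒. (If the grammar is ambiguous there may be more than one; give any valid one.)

S ⇒ A S ⇒ A * ⇒ + *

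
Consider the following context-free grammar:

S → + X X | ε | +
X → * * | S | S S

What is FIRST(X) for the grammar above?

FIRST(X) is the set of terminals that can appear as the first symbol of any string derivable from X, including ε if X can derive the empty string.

We compute FIRST(X) using the standard algorithm.
FIRST(S) = {+, ε}
FIRST(X) = {*, +, ε}
Therefore, FIRST(X) = {*, +, ε}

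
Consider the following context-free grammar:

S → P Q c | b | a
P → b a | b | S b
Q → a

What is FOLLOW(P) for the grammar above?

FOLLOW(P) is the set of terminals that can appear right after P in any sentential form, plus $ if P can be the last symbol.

We compute FOLLOW(P) using the standard algorithm.
FOLLOW(S) starts with {$}.
FIRST(P) = {a, b}
FIRST(Q) = {a}
FIRST(S) = {a, b}
FOLLOW(P) = {a}
FOLLOW(Q) = {c}
FOLLOW(S) = {$, b}
Therefore, FOLLOW(P) = {a}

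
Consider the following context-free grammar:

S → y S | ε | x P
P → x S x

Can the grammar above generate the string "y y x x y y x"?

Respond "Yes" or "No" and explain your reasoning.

Yes - a valid derivation exists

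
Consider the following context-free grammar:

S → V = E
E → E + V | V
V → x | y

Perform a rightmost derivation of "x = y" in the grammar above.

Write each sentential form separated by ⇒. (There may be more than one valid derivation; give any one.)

S ⇒ V = E ⇒ V = V ⇒ V = y ⇒ x = y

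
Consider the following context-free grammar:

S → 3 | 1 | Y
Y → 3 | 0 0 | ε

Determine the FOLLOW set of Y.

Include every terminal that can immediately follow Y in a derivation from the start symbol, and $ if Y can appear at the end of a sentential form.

We compute FOLLOW(Y) using the standard algorithm.
FOLLOW(S) starts with {$}.
FIRST(S) = {0, 1, 3, ε}
FIRST(Y) = {0, 3, ε}
FOLLOW(S) = {$}
FOLLOW(Y) = {$}
Therefore, FOLLOW(Y) = {$}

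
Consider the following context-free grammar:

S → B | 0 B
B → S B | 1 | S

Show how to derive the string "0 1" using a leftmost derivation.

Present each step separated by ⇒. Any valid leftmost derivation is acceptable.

S ⇒ B ⇒ S ⇒ 0 B ⇒ 0 S ⇒ 0 B ⇒ 0 1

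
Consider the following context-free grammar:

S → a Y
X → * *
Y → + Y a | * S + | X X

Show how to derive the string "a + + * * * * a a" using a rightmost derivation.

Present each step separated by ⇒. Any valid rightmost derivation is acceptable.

S ⇒ a Y ⇒ a + Y a ⇒ a + + Y a a ⇒ a + + X X a a ⇒ a + + X * * a a ⇒ a + + * * * * a a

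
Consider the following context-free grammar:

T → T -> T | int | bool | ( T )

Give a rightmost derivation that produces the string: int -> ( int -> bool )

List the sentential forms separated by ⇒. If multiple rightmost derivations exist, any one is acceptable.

T ⇒ T -> T ⇒ T -> ( T ) ⇒ T -> ( T -> T ) ⇒ T -> ( T -> bool ) ⇒ T -> ( int -> bool ) ⇒ int -> ( int -> bool )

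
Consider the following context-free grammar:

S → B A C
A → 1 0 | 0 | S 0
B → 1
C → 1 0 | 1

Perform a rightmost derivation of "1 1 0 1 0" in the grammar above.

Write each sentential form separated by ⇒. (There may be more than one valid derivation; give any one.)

S ⇒ B A C ⇒ B A 1 0 ⇒ B 1 0 1 0 ⇒ 1 1 0 1 0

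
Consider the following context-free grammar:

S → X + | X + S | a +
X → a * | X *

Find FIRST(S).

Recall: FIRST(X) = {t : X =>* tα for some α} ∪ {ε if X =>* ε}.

We compute FIRST(S) using the standard algorithm.
FIRST(S) = {a}
FIRST(X) = {a}
Therefore, FIRST(S) = {a}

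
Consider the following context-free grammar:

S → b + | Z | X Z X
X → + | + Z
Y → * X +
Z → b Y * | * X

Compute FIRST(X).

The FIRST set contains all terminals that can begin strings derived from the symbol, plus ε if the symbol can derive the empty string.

We compute FIRST(X) using the standard algorithm.
FIRST(S) = {*, +, b}
FIRST(X) = {+}
FIRST(Y) = {*}
FIRST(Z) = {*, b}
Therefore, FIRST(X) = {+}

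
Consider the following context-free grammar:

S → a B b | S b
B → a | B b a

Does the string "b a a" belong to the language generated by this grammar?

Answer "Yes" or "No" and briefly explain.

No - no valid derivation exists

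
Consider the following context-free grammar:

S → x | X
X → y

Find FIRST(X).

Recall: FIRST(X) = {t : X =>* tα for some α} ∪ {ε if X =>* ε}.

We compute FIRST(X) using the standard algorithm.
FIRST(S) = {x, y}
FIRST(X) = {y}
Therefore, FIRST(X) = {y}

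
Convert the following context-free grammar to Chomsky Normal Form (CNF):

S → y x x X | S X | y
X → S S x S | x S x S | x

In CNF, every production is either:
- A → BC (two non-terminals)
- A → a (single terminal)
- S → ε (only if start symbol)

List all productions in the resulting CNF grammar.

TY → y; TX → x; S → y; X → x; S → TY X0; X0 → TX X1; X1 → TX X; S → S X; X → S X2; X2 → S X3; X3 → TX S; X → TX X4; X4 → S X5; X5 → TX S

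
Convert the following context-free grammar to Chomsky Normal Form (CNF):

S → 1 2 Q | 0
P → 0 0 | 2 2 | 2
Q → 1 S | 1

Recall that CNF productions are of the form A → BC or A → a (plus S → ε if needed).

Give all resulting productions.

T1 → 1; T2 → 2; S → 0; T0 → 0; P → 2; Q → 1; S → T1 X0; X0 → T2 Q; P → T0 T0; P → T2 T2; Q → T1 S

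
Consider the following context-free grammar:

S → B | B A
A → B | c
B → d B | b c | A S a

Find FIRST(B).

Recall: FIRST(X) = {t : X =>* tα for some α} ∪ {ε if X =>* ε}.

We compute FIRST(B) using the standard algorithm.
FIRST(A) = {b, c, d}
FIRST(B) = {b, c, d}
FIRST(S) = {b, c, d}
Therefore, FIRST(B) = {b, c, d}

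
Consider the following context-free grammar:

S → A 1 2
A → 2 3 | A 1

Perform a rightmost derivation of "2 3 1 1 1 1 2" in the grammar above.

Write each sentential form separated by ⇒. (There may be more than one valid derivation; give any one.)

S ⇒ A 1 2 ⇒ A 1 1 2 ⇒ A 1 1 1 2 ⇒ A 1 1 1 1 2 ⇒ 2 3 1 1 1 1 2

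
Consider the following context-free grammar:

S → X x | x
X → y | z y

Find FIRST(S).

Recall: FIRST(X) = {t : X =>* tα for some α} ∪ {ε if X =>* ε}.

We compute FIRST(S) using the standard algorithm.
FIRST(S) = {x, y, z}
FIRST(X) = {y, z}
Therefore, FIRST(S) = {x, y, z}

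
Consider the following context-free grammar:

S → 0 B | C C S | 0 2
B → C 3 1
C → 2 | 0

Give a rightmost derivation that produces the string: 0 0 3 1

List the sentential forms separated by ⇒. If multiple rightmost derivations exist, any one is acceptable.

S ⇒ 0 B ⇒ 0 C 3 1 ⇒ 0 0 3 1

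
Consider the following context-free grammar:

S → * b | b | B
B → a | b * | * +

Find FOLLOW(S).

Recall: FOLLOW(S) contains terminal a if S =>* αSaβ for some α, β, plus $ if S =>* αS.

We compute FOLLOW(S) using the standard algorithm.
FOLLOW(S) starts with {$}.
FIRST(B) = {*, a, b}
FIRST(S) = {*, a, b}
FOLLOW(B) = {$}
FOLLOW(S) = {$}
Therefore, FOLLOW(S) = {$}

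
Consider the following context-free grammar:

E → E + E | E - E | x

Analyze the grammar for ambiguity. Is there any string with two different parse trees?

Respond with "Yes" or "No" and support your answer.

Yes - the string 'x - x - x - x + x + x' has two distinct parse trees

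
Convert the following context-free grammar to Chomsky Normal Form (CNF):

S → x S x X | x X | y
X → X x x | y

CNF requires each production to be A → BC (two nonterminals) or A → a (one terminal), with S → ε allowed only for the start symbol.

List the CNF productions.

TX → x; S → y; X → y; S → TX X0; X0 → S X1; X1 → TX X; S → TX X; X → X X2; X2 → TX TX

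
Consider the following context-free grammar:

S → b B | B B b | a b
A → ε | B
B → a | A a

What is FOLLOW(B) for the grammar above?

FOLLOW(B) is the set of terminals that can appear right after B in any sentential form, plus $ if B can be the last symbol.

We compute FOLLOW(B) using the standard algorithm.
FOLLOW(S) starts with {$}.
FIRST(A) = {a, ε}
FIRST(B) = {a}
FIRST(S) = {a, b}
FOLLOW(A) = {a}
FOLLOW(B) = {$, a, b}
FOLLOW(S) = {$}
Therefore, FOLLOW(B) = {$, a, b}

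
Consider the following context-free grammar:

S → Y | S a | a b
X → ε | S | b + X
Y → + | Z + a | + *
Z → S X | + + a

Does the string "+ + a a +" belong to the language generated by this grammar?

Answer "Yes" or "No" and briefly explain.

No - no valid derivation exists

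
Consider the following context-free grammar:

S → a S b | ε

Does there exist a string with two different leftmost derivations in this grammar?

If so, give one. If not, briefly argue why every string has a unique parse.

No - every string in the language has a unique leftmost derivation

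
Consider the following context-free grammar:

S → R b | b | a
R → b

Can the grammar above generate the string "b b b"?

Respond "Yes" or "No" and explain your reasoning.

No - no valid derivation exists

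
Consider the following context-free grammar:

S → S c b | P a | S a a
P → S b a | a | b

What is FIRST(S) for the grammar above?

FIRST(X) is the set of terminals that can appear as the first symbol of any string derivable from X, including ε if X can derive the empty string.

We compute FIRST(S) using the standard algorithm.
FIRST(P) = {a, b}
FIRST(S) = {a, b}
Therefore, FIRST(S) = {a, b}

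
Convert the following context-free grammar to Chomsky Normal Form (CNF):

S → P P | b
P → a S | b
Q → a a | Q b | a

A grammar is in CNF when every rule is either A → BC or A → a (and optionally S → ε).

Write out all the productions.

S → b; TA → a; P → b; TB → b; Q → a; S → P P; P → TA S; Q → TA TA; Q → Q TB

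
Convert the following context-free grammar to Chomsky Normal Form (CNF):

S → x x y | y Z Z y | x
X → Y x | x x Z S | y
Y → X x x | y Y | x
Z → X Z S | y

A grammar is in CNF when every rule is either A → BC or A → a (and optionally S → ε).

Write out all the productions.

TX → x; TY → y; S → x; X → y; Y → x; Z → y; S → TX X0; X0 → TX TY; S → TY X1; X1 → Z X2; X2 → Z TY; X → Y TX; X → TX X3; X3 → TX X4; X4 → Z S; Y → X X5; X5 → TX TX; Y → TY Y; Z → X X6; X6 → Z S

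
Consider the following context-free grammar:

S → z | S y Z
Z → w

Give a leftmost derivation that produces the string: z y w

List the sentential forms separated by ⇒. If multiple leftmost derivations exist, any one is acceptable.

S ⇒ S y Z ⇒ z y Z ⇒ z y w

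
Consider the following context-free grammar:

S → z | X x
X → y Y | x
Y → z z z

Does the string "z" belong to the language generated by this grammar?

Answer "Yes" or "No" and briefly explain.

Yes - a valid derivation exists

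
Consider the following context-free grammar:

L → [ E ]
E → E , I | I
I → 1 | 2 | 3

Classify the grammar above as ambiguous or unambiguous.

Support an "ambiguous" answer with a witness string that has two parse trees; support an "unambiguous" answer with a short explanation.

Unambiguous - every string in the language has a unique parse tree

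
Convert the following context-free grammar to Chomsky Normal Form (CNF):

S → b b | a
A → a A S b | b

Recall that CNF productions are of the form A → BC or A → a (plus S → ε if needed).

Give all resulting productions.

TB → b; S → a; TA → a; A → b; S → TB TB; A → TA X0; X0 → A X1; X1 → S TB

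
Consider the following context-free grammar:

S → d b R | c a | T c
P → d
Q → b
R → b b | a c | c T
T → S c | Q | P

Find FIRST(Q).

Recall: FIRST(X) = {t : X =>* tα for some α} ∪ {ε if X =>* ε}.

We compute FIRST(Q) using the standard algorithm.
FIRST(P) = {d}
FIRST(Q) = {b}
FIRST(R) = {a, b, c}
FIRST(S) = {b, c, d}
FIRST(T) = {b, c, d}
Therefore, FIRST(Q) = {b}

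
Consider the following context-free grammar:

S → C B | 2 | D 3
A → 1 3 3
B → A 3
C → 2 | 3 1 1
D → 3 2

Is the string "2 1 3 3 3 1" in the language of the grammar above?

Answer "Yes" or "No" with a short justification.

No - no valid derivation exists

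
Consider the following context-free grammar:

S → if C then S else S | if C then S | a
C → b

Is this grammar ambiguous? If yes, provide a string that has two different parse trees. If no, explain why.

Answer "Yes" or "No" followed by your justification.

Yes - the string 'if b then if b then if b then a else a' has two distinct leftmost derivations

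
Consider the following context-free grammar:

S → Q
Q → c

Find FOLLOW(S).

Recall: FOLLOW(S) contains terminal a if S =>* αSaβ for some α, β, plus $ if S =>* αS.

We compute FOLLOW(S) using the standard algorithm.
FOLLOW(S) starts with {$}.
FIRST(Q) = {c}
FIRST(S) = {c}
FOLLOW(Q) = {$}
FOLLOW(S) = {$}
Therefore, FOLLOW(S) = {$}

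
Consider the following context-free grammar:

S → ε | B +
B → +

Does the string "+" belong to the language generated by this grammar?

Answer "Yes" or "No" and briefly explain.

No - no valid derivation exists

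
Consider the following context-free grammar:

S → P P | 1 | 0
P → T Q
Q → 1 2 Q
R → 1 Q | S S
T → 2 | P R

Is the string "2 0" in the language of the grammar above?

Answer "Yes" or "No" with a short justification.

No - no valid derivation exists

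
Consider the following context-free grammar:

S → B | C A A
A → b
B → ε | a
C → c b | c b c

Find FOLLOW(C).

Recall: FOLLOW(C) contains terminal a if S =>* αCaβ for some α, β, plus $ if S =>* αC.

We compute FOLLOW(C) using the standard algorithm.
FOLLOW(S) starts with {$}.
FIRST(A) = {b}
FIRST(B) = {a, ε}
FIRST(C) = {c}
FIRST(S) = {a, c, ε}
FOLLOW(A) = {$, b}
FOLLOW(B) = {$}
FOLLOW(C) = {b}
FOLLOW(S) = {$}
Therefore, FOLLOW(C) = {b}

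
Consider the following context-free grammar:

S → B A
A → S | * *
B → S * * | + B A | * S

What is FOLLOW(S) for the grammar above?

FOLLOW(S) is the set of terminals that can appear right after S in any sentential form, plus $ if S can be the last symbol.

We compute FOLLOW(S) using the standard algorithm.
FOLLOW(S) starts with {$}.
FIRST(A) = {*, +}
FIRST(B) = {*, +}
FIRST(S) = {*, +}
FOLLOW(A) = {$, *, +}
FOLLOW(B) = {*, +}
FOLLOW(S) = {$, *, +}
Therefore, FOLLOW(S) = {$, *, +}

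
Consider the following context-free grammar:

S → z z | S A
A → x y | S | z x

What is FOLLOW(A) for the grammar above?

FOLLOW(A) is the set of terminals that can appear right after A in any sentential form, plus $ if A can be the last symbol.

We compute FOLLOW(A) using the standard algorithm.
FOLLOW(S) starts with {$}.
FIRST(A) = {x, z}
FIRST(S) = {z}
FOLLOW(A) = {$, x, z}
FOLLOW(S) = {$, x, z}
Therefore, FOLLOW(A) = {$, x, z}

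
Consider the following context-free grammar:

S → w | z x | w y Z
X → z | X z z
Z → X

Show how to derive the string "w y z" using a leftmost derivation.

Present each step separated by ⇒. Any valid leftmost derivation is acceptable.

S ⇒ w y Z ⇒ w y X ⇒ w y z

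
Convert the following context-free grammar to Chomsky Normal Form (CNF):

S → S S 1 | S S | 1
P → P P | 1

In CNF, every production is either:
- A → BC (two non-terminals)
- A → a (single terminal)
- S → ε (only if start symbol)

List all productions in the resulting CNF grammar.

T1 → 1; S → 1; P → 1; S → S X0; X0 → S T1; S → S S; P → P P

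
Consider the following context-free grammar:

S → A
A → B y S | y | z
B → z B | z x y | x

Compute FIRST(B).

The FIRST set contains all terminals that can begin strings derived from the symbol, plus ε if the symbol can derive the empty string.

We compute FIRST(B) using the standard algorithm.
FIRST(A) = {x, y, z}
FIRST(B) = {x, z}
FIRST(S) = {x, y, z}
Therefore, FIRST(B) = {x, z}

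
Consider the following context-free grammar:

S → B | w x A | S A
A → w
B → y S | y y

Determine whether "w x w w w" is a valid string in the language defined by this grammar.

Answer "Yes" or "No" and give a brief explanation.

Yes - a valid derivation exists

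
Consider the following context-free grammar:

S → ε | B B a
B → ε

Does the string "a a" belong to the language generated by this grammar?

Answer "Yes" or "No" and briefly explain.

No - no valid derivation exists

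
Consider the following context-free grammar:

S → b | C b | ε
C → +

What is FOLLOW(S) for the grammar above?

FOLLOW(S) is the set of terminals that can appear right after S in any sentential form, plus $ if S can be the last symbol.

We compute FOLLOW(S) using the standard algorithm.
FOLLOW(S) starts with {$}.
FIRST(C) = {+}
FIRST(S) = {+, b, ε}
FOLLOW(C) = {b}
FOLLOW(S) = {$}
Therefore, FOLLOW(S) = {$}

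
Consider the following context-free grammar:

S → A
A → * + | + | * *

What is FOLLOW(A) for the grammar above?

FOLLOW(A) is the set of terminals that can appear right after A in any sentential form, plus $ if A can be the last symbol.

We compute FOLLOW(A) using the standard algorithm.
FOLLOW(S) starts with {$}.
FIRST(A) = {*, +}
FIRST(S) = {*, +}
FOLLOW(A) = {$}
FOLLOW(S) = {$}
Therefore, FOLLOW(A) = {$}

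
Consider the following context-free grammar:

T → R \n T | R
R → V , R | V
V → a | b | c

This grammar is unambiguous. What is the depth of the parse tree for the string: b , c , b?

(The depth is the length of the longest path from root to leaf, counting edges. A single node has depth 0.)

5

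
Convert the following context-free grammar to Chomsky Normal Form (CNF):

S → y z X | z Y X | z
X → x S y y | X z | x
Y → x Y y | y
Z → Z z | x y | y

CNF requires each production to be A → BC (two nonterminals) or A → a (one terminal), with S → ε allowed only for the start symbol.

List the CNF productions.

TY → y; TZ → z; S → z; TX → x; X → x; Y → y; Z → y; S → TY X0; X0 → TZ X; S → TZ X1; X1 → Y X; X → TX X2; X2 → S X3; X3 → TY TY; X → X TZ; Y → TX X4; X4 → Y TY; Z → Z TZ; Z → TX TY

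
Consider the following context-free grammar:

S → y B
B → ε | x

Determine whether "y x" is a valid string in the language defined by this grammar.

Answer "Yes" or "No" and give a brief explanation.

Yes - a valid derivation exists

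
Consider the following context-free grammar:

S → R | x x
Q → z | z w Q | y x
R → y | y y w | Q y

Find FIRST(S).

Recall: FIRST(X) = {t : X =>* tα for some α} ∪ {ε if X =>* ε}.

We compute FIRST(S) using the standard algorithm.
FIRST(Q) = {y, z}
FIRST(R) = {y, z}
FIRST(S) = {x, y, z}
Therefore, FIRST(S) = {x, y, z}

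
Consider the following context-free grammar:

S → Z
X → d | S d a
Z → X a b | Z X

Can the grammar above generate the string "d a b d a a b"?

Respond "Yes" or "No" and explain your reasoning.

Yes - a valid derivation exists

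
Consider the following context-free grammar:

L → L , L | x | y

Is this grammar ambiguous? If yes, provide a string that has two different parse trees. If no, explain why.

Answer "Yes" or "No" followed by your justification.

Yes - the string 'y , x , y , x , y' has two distinct leftmost derivations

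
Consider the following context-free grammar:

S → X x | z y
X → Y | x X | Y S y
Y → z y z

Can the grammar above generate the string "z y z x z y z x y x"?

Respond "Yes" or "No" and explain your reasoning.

Yes - a valid derivation exists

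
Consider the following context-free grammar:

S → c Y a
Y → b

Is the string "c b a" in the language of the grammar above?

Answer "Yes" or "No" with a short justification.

Yes - a valid derivation exists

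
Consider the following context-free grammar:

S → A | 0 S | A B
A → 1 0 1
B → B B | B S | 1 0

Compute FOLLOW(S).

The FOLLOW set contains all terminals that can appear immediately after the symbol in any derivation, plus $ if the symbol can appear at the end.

We compute FOLLOW(S) using the standard algorithm.
FOLLOW(S) starts with {$}.
FIRST(A) = {1}
FIRST(B) = {1}
FIRST(S) = {0, 1}
FOLLOW(A) = {$, 0, 1}
FOLLOW(B) = {$, 0, 1}
FOLLOW(S) = {$, 0, 1}
Therefore, FOLLOW(S) = {$, 0, 1}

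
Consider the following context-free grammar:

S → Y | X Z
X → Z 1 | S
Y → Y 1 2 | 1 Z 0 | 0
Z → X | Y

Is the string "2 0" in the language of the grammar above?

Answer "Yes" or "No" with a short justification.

No - no valid derivation exists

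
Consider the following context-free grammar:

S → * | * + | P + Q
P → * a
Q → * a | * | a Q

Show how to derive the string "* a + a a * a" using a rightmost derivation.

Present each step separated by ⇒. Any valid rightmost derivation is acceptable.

S ⇒ P + Q ⇒ P + a Q ⇒ P + a a Q ⇒ P + a a * a ⇒ * a + a a * a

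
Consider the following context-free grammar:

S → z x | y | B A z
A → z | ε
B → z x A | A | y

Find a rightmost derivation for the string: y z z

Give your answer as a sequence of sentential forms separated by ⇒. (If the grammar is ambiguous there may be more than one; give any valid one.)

S ⇒ B A z ⇒ B z z ⇒ y z z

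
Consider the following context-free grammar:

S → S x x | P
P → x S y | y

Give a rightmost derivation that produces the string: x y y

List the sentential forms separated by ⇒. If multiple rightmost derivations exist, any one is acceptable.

S ⇒ P ⇒ x S y ⇒ x P y ⇒ x y y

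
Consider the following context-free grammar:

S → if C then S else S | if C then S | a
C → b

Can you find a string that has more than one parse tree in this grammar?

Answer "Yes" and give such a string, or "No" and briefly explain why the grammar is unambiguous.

Yes - the string 'if b then a else if b then if b then a else a' has two distinct parse trees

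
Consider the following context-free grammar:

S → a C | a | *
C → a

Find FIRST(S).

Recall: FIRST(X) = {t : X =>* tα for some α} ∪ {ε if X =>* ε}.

We compute FIRST(S) using the standard algorithm.
FIRST(C) = {a}
FIRST(S) = {*, a}
Therefore, FIRST(S) = {*, a}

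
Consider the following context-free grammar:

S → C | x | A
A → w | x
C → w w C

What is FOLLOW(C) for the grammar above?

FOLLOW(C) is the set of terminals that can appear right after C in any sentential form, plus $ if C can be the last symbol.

We compute FOLLOW(C) using the standard algorithm.
FOLLOW(S) starts with {$}.
FIRST(A) = {w, x}
FIRST(C) = {w}
FIRST(S) = {w, x}
FOLLOW(A) = {$}
FOLLOW(C) = {$}
FOLLOW(S) = {$}
Therefore, FOLLOW(C) = {$}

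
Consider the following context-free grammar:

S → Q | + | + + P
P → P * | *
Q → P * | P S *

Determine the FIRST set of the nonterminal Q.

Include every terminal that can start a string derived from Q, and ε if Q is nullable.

We compute FIRST(Q) using the standard algorithm.
FIRST(P) = {*}
FIRST(Q) = {*}
FIRST(S) = {*, +}
Therefore, FIRST(Q) = {*}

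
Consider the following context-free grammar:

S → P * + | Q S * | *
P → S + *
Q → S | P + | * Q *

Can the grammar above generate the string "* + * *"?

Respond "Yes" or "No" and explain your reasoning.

No - no valid derivation exists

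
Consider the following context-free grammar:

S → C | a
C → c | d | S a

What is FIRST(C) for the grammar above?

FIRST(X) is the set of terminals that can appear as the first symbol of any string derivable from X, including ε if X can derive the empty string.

We compute FIRST(C) using the standard algorithm.
FIRST(C) = {a, c, d}
FIRST(S) = {a, c, d}
Therefore, FIRST(C) = {a, c, d}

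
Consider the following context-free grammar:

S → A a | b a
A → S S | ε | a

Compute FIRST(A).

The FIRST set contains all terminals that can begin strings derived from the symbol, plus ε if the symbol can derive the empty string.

We compute FIRST(A) using the standard algorithm.
FIRST(A) = {a, b, ε}
FIRST(S) = {a, b}
Therefore, FIRST(A) = {a, b, ε}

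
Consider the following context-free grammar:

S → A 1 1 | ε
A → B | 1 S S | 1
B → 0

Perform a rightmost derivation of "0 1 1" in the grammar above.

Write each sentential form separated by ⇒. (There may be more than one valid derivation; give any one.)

S ⇒ A 1 1 ⇒ B 1 1 ⇒ 0 1 1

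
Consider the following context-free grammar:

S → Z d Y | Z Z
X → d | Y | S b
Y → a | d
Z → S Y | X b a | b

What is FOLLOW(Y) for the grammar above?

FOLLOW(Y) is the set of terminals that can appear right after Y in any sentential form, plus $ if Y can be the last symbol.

We compute FOLLOW(Y) using the standard algorithm.
FOLLOW(S) starts with {$}.
FIRST(S) = {a, b, d}
FIRST(X) = {a, b, d}
FIRST(Y) = {a, d}
FIRST(Z) = {a, b, d}
FOLLOW(S) = {$, a, b, d}
FOLLOW(X) = {b}
FOLLOW(Y) = {$, a, b, d}
FOLLOW(Z) = {$, a, b, d}
Therefore, FOLLOW(Y) = {$, a, b, d}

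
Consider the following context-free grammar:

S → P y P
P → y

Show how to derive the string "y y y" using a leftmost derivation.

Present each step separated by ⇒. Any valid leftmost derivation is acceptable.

S ⇒ P y P ⇒ y y P ⇒ y y y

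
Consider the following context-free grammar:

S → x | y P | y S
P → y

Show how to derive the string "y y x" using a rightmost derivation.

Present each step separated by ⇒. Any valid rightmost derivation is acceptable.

S ⇒ y S ⇒ y y S ⇒ y y x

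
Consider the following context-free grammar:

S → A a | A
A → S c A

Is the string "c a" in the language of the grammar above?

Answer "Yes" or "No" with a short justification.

No - no valid derivation exists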